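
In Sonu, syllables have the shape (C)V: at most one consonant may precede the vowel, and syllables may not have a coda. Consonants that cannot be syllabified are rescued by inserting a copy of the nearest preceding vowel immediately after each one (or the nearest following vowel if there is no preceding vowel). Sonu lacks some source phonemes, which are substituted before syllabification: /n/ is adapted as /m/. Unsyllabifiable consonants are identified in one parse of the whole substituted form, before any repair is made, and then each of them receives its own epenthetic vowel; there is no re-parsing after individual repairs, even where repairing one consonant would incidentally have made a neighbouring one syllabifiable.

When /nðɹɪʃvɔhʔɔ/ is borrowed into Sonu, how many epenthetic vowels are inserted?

4

After substitution the input is /mðɹɪʃvɔhʔɔ/.
The unsyllabifiable consonants are /m/, /ð/, /ʃ/, /h/; each receives one epenthetic vowel.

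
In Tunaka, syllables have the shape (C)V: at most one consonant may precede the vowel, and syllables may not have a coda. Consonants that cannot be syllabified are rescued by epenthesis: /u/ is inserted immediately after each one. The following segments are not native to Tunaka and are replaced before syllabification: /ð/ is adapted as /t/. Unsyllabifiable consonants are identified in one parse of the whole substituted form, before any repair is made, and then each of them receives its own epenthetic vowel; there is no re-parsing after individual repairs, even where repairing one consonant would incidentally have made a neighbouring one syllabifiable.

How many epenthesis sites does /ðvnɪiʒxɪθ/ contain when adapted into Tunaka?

4

After substitution the input is /tvnɪiʒxɪθ/.
The unsyllabifiable consonants are /t/, /v/, /ʒ/, /θ/; each receives one epenthetic vowel.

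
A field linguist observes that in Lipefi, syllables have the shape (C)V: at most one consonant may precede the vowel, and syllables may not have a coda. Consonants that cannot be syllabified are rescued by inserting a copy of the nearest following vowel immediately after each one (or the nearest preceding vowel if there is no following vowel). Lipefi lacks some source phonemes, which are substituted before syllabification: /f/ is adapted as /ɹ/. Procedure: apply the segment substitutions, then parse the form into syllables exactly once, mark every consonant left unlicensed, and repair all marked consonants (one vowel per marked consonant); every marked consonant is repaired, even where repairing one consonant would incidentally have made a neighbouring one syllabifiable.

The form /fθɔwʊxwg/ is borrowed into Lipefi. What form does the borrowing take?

ɹɔθɔwʊxʊwʊgʊ

Substitution: /f/ → /ɹ/, giving /ɹθɔwʊxwg/.
Syllabifying with onset maximization leaves /ɹ/, /x/, /w/, /g/ stranded (no codas are permitted; onsets are limited to one consonant).
Inserting the epenthetic vowel yields /ɹ/ → /ɹɔ/, /x/ → /xʊ/, /w/ → /wʊ/, /g/ → /gʊ/.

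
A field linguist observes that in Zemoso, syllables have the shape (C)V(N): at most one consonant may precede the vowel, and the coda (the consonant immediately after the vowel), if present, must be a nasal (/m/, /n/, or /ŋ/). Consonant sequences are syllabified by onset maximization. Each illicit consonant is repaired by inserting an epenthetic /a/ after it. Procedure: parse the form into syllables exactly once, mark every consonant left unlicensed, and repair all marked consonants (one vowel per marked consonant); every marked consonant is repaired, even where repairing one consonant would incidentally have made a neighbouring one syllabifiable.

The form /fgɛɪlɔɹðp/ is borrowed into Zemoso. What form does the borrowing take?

The consonants /f/, /ɹ/, /ð/, /p/ cannot be parsed into a legal (C)V(N) syllable (only a nasal (/m/, /n/, or /ŋ/) is licensed in coda position; onsets are limited to one consonant).
Each unlicensed consonant becomes the onset of a new syllable: /f/ → /fa/, /ɹ/ → /ɹa/, /ð/ → /ða/, /p/ → /pa/.

fagɛɪlɔɹaðapa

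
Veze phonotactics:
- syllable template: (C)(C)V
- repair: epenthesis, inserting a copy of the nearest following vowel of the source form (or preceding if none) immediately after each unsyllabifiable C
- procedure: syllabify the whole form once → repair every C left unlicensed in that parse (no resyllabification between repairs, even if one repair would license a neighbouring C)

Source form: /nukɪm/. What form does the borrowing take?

nukɪmɪ

The consonants /m/ cannot be parsed into a legal (C)(C)V syllable (no codas are permitted; onsets may contain at most 2 consonants).
Inserting the epenthetic vowel yields /m/ → /mɪ/.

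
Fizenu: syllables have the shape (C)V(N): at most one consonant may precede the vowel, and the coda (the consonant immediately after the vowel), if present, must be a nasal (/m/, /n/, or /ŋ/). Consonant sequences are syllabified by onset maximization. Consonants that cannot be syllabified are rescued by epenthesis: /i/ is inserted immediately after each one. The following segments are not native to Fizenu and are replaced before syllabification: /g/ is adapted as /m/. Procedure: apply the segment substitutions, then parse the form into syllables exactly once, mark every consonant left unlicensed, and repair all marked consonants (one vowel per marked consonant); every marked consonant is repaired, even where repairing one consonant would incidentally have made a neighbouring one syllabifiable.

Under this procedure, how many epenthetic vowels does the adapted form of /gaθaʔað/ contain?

After substitution the input is /maθaʔað/.
The unsyllabifiable consonants are /ð/; each receives one epenthetic vowel.

1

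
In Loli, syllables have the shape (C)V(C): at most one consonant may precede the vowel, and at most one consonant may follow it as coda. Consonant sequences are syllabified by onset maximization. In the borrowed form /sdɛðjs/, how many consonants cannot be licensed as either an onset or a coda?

The consonants /s/, /j/, /s/ cannot be parsed into a legal (C)V(C) syllable (at most one coda consonant is licensed; onsets are limited to one consonant).

3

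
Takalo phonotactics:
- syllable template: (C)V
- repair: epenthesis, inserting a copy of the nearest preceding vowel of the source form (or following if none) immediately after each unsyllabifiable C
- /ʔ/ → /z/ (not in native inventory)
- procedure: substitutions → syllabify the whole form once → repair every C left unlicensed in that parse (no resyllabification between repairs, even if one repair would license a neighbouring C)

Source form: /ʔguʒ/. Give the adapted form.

Substitution: /ʔ/ → /z/, giving /zguʒ/.
The consonants /z/, /ʒ/ cannot be parsed into a legal (C)V syllable (no codas are permitted; onsets are limited to one consonant).
Inserting the epenthetic vowel yields /z/ → /zu/, /ʒ/ → /ʒu/.

zuguʒu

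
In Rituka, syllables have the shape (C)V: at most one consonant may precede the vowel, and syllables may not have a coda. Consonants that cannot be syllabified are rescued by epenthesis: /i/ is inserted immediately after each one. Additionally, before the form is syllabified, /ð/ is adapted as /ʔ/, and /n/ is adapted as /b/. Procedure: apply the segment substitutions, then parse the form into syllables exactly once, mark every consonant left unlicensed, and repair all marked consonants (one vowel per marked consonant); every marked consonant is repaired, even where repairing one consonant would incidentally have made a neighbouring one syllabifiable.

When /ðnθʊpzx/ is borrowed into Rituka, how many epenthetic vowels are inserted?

After substitution the input is /ʔbθʊpzx/.
The unsyllabifiable consonants are /ʔ/, /b/, /p/, /z/, /x/; each receives one epenthetic vowel.

5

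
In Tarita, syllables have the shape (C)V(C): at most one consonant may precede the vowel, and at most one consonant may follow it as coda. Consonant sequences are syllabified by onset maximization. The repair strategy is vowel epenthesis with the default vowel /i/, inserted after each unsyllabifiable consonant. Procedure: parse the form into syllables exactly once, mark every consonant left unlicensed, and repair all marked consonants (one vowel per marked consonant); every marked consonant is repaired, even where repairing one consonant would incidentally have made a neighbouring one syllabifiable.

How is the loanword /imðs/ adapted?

imðisi

Under (C)V(C), the unsyllabifiable consonants are /ð/, /s/ (at most one coda consonant is licensed; onsets are limited to one consonant).
Inserting the epenthetic vowel yields /ð/ → /ði/, /s/ → /si/.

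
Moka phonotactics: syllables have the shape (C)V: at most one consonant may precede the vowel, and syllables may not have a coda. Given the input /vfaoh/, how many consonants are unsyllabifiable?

2

Syllabifying with onset maximization leaves /v/, /h/ stranded (no codas are permitted; onsets are limited to one consonant).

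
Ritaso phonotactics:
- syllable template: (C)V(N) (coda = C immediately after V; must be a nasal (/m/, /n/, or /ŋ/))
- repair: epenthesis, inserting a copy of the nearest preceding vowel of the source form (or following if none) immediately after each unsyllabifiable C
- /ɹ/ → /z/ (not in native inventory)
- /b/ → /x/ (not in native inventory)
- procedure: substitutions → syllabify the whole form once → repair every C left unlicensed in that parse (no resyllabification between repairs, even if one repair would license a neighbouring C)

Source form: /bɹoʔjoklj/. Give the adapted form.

Substitution: /b/ → /x/, /ɹ/ → /z/, giving /xzoʔjoklj/.
Syllabifying with onset maximization leaves /x/, /ʔ/, /k/, /l/, /j/ stranded (only a nasal (/m/, /n/, or /ŋ/) is licensed in coda position; onsets are limited to one consonant).
Epenthesis after each stranded consonant: /x/ → /xo/, /ʔ/ → /ʔo/, /k/ → /ko/, /l/ → /lo/, /j/ → /jo/.

xozoʔojokolojo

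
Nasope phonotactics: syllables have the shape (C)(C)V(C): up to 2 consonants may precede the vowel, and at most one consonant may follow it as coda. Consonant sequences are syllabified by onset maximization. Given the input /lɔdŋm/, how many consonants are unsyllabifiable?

2

Under (C)(C)V(C), the unsyllabifiable consonants are /ŋ/, /m/ (at most one coda consonant is licensed; onsets may contain at most 2 consonants).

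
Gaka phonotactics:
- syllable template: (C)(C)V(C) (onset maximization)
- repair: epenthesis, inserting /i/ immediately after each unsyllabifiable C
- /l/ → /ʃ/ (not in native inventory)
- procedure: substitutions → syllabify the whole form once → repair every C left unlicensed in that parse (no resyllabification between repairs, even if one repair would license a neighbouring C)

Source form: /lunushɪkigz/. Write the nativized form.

ʃunushɪkigzi

Substitution: /l/ → /ʃ/, giving /ʃunushɪkigz/.
Syllabifying with onset maximization leaves /z/ stranded (at most one coda consonant is licensed; onsets may contain at most 2 consonants).
Epenthesis after each stranded consonant: /z/ → /zi/.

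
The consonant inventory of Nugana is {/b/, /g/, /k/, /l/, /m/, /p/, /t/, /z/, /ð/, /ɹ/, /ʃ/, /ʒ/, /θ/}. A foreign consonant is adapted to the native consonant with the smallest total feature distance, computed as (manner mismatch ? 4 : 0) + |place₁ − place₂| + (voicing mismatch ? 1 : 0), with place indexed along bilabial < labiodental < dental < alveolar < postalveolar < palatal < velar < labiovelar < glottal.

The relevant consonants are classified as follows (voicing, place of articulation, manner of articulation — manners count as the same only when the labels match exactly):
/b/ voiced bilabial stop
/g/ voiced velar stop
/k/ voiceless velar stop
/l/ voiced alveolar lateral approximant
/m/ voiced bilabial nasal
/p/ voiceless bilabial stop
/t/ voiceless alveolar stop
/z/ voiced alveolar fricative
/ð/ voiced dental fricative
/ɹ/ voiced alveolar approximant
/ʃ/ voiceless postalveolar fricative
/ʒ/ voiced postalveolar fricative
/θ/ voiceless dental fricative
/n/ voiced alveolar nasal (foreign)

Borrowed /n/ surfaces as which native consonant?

m

/m/ is closest: same manner (nasal), place distance 3 (alveolar→bilabial), same voicing; total 3. Next closest is /l/ at distance 4.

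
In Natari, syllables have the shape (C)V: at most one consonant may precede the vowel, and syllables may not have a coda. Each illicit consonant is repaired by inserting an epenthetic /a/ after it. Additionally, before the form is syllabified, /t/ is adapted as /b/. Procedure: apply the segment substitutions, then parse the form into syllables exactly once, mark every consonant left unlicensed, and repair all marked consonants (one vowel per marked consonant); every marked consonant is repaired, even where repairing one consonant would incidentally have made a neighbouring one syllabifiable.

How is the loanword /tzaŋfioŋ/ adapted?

Substitution: /t/ → /b/, giving /bzaŋfioŋ/.
Under (C)V, the unsyllabifiable consonants are /b/, /ŋ/, /ŋ/ (no codas are permitted; onsets are limited to one consonant).
Epenthesis after each stranded consonant: /b/ → /ba/, /ŋ/ → /ŋa/, /ŋ/ → /ŋa/.

bazaŋafioŋa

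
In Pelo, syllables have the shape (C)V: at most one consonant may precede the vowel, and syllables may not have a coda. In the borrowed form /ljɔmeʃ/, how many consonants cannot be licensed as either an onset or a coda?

The consonants /l/, /ʃ/ cannot be parsed into a legal (C)V syllable (no codas are permitted; onsets are limited to one consonant).

2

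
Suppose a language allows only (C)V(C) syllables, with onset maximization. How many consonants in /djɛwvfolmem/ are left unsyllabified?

2

The consonants /d/, /v/ cannot be parsed into a legal (C)V(C) syllable (at most one coda consonant is licensed; onsets are limited to one consonant).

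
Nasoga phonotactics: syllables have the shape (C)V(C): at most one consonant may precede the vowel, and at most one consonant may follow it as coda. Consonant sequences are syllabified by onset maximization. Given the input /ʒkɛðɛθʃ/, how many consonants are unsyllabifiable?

2

Under (C)V(C), the unsyllabifiable consonants are /ʒ/, /ʃ/ (at most one coda consonant is licensed; onsets are limited to one consonant).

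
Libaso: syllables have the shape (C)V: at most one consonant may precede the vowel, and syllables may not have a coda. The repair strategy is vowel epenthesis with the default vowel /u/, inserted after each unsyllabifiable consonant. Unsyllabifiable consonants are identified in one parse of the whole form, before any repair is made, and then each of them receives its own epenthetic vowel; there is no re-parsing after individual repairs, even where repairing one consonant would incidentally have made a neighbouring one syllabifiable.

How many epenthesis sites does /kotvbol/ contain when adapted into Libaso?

3

The unsyllabifiable consonants are /t/, /v/, /l/; each receives one epenthetic vowel.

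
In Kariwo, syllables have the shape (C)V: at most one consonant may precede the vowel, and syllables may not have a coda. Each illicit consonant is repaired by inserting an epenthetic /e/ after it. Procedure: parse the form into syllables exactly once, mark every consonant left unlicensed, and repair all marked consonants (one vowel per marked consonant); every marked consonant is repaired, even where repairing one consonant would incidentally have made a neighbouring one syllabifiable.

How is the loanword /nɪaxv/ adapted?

nɪaxeve

Syllabifying with onset maximization leaves /x/, /v/ stranded (no codas are permitted; onsets are limited to one consonant).
Epenthesis after each stranded consonant: /x/ → /xe/, /v/ → /ve/.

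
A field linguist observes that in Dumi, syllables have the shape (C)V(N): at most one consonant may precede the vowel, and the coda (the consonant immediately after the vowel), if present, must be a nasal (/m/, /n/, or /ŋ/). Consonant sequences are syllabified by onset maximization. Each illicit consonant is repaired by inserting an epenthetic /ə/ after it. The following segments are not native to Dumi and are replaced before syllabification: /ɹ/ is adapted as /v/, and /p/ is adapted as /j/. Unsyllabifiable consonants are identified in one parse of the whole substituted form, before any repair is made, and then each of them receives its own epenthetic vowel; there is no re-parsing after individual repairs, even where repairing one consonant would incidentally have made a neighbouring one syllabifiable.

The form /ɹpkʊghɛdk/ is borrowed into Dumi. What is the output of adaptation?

Substitution: /ɹ/ → /v/, /p/ → /j/, giving /vjkʊghɛdk/.
Under (C)V(N), the unsyllabifiable consonants are /v/, /j/, /g/, /d/, /k/ (only a nasal (/m/, /n/, or /ŋ/) is licensed in coda position; onsets are limited to one consonant).
Each unlicensed consonant becomes the onset of a new syllable: /v/ → /və/, /j/ → /jə/, /g/ → /gə/, /d/ → /də/, /k/ → /kə/.

vəjəkʊgəhɛdəkə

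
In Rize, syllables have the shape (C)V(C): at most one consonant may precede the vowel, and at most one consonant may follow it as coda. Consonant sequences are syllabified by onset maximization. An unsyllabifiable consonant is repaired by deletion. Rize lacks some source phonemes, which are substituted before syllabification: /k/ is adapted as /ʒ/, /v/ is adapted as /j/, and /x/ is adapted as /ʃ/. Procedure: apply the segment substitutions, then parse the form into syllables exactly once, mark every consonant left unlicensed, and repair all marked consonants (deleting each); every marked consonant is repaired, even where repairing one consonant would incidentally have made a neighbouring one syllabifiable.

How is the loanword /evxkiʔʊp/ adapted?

Substitution: /v/ → /j/, /x/ → /ʃ/, /k/ → /ʒ/, giving /ejʃʒiʔʊp/.
Under (C)V(C), the unsyllabifiable consonants are /ʃ/ (at most one coda consonant is licensed; onsets are limited to one consonant).
Deletion applies to /ʃ/.

ejʒiʔʊp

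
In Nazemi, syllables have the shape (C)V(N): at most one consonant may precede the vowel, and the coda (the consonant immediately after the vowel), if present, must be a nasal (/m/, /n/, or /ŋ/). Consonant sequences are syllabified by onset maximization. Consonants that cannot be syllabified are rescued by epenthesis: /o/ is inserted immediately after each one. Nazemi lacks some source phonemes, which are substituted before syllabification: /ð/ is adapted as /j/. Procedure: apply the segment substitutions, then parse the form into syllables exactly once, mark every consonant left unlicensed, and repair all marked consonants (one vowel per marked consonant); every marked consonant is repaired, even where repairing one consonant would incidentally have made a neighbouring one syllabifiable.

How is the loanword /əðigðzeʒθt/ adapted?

Substitution: /ð/ → /j/, giving /əjigjzeʒθt/.
Under (C)V(N), the unsyllabifiable consonants are /g/, /j/, /ʒ/, /θ/, /t/ (only a nasal (/m/, /n/, or /ŋ/) is licensed in coda position; onsets are limited to one consonant).
Epenthesis after each stranded consonant: /g/ → /go/, /j/ → /jo/, /ʒ/ → /ʒo/, /θ/ → /θo/, /t/ → /to/.

əjigojozeʒoθoto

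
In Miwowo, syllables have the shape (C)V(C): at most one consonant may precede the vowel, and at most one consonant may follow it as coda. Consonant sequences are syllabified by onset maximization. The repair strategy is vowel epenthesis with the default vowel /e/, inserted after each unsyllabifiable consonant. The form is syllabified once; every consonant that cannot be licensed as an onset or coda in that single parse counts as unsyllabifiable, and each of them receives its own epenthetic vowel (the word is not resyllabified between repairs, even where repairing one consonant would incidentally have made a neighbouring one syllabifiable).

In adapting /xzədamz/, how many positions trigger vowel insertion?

2

The unsyllabifiable consonants are /x/, /z/; each receives one epenthetic vowel.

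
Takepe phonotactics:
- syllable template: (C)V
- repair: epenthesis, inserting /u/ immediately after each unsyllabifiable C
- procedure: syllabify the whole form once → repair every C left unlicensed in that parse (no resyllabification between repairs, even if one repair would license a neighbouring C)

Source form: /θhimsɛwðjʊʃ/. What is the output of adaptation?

Under (C)V, the unsyllabifiable consonants are /θ/, /m/, /w/, /ð/, /ʃ/ (no codas are permitted; onsets are limited to one consonant).
Epenthesis after each stranded consonant: /θ/ → /θu/, /m/ → /mu/, /w/ → /wu/, /ð/ → /ðu/, /ʃ/ → /ʃu/.

θuhimusɛwuðujʊʃu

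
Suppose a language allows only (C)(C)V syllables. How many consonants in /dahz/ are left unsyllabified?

2

Syllabifying with onset maximization leaves /h/, /z/ stranded (no codas are permitted; onsets may contain at most 2 consonants).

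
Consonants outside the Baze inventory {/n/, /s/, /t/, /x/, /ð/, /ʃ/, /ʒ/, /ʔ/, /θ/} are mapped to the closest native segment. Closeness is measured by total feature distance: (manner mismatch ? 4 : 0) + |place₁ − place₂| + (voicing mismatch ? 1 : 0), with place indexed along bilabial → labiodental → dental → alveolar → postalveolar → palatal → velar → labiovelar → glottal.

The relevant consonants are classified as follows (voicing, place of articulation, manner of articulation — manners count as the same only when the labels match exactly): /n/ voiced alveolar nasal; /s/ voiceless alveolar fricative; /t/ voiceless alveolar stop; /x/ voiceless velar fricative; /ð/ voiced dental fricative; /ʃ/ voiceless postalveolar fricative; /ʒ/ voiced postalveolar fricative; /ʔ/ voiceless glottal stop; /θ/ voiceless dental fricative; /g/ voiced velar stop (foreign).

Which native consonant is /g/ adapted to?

/ʔ/ is closest: same manner (stop), place distance 2 (velar→glottal), voicing differs (+1); total 3. Next closest is /t/ at distance 4.

ʔ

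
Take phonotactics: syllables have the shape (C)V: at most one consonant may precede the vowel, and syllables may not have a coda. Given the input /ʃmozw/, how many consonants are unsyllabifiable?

3

The consonants /ʃ/, /z/, /w/ cannot be parsed into a legal (C)V syllable (no codas are permitted; onsets are limited to one consonant).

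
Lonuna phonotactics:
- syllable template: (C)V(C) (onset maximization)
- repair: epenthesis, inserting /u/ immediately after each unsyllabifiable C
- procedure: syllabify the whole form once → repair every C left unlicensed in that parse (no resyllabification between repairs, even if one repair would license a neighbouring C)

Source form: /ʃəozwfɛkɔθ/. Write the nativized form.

Under (C)V(C), the unsyllabifiable consonants are /w/ (at most one coda consonant is licensed; onsets are limited to one consonant).
Inserting the epenthetic vowel yields /w/ → /wu/.

ʃəozwufɛkɔθ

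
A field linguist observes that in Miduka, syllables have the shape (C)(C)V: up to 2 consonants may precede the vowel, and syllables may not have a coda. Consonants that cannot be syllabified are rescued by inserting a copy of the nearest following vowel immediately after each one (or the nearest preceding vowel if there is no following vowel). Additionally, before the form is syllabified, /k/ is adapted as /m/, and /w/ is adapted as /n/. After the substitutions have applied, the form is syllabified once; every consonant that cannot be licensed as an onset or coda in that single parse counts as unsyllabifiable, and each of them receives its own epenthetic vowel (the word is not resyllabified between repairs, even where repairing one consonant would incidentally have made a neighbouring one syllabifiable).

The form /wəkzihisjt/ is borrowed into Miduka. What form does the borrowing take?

nəmzihisijiti

Substitution: /w/ → /n/, /k/ → /m/, giving /nəmzihisjt/.
The consonants /s/, /j/, /t/ cannot be parsed into a legal (C)(C)V syllable (no codas are permitted; onsets may contain at most 2 consonants).
Each unlicensed consonant becomes the onset of a new syllable: /s/ → /si/, /j/ → /ji/, /t/ → /ti/.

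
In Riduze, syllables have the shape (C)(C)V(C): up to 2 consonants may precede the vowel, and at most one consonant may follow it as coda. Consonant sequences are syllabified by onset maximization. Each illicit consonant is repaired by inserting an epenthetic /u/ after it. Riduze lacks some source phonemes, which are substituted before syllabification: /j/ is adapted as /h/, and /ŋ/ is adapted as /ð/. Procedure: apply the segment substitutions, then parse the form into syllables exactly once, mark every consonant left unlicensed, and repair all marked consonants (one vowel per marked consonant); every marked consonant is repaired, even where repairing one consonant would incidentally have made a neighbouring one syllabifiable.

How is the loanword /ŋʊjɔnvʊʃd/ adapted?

Substitution: /ŋ/ → /ð/, /j/ → /h/, giving /ðʊhɔnvʊʃd/.
The consonants /d/ cannot be parsed into a legal (C)(C)V(C) syllable (at most one coda consonant is licensed; onsets may contain at most 2 consonants).
Epenthesis after each stranded consonant: /d/ → /du/.

ðʊhɔnvʊʃdu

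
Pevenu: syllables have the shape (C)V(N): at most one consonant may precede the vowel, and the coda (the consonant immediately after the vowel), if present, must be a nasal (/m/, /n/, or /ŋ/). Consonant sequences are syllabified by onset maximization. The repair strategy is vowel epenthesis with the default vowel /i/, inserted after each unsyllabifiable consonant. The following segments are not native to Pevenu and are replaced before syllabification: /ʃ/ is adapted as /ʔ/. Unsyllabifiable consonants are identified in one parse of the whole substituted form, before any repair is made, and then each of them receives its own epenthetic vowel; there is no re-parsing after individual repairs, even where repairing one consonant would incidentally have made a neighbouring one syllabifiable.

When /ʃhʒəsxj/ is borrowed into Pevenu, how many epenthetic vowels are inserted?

After substitution the input is /ʔhʒəsxj/.
The unsyllabifiable consonants are /ʔ/, /h/, /s/, /x/, /j/; each receives one epenthetic vowel.

5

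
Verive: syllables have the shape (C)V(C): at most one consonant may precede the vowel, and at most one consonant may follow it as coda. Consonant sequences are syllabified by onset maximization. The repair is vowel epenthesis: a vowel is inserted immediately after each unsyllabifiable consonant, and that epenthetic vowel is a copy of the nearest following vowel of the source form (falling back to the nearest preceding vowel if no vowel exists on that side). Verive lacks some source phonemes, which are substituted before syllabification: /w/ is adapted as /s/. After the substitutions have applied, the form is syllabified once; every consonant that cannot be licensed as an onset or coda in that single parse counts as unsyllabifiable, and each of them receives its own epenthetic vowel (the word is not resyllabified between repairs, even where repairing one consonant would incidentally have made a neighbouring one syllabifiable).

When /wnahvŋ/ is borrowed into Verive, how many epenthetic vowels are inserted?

3

After substitution the input is /snahvŋ/.
The unsyllabifiable consonants are /s/, /v/, /ŋ/; each receives one epenthetic vowel.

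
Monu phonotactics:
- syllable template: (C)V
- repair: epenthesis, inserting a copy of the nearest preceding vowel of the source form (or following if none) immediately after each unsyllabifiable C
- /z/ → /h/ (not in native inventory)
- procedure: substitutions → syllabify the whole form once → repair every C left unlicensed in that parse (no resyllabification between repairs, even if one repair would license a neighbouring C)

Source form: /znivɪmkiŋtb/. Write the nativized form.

Substitution: /z/ → /h/, giving /hnivɪmkiŋtb/.
Syllabifying with onset maximization leaves /h/, /m/, /ŋ/, /t/, /b/ stranded (no codas are permitted; onsets are limited to one consonant).
Epenthesis after each stranded consonant: /h/ → /hi/, /m/ → /mɪ/, /ŋ/ → /ŋi/, /t/ → /ti/, /b/ → /bi/.

hinivɪmɪkiŋitibi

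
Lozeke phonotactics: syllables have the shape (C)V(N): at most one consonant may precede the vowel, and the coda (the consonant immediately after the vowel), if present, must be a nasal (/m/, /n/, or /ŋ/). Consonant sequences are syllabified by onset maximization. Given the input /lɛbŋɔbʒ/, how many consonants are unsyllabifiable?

3

Syllabifying with onset maximization leaves /b/, /b/, /ʒ/ stranded (only a nasal (/m/, /n/, or /ŋ/) is licensed in coda position; onsets are limited to one consonant).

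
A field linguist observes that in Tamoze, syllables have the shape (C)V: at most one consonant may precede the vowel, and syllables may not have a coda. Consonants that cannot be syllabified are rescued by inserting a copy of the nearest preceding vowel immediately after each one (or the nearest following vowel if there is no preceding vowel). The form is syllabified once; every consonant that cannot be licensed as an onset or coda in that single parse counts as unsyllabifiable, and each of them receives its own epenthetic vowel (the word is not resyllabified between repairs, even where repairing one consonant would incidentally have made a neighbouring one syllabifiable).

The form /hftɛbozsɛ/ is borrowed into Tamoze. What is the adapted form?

The consonants /h/, /f/, /z/ cannot be parsed into a legal (C)V syllable (no codas are permitted; onsets are limited to one consonant).
Inserting the epenthetic vowel yields /h/ → /hɛ/, /f/ → /fɛ/, /z/ → /zo/.

hɛfɛtɛbozosɛ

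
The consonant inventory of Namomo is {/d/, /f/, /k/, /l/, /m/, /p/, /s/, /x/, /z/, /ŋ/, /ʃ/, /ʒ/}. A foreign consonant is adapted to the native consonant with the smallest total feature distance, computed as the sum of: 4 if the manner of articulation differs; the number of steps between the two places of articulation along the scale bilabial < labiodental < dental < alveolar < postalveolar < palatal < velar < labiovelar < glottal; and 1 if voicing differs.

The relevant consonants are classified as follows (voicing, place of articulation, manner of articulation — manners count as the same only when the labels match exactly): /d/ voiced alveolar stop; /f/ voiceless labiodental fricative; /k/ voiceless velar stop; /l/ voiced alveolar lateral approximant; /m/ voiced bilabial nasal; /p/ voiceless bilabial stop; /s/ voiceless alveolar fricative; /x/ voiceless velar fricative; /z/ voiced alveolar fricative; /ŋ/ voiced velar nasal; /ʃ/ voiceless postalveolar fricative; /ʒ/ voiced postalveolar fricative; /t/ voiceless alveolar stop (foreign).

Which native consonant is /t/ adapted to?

/d/ is closest: same manner (stop), place distance 0 (alveolar→alveolar), voicing differs (+1); total 1. Next closest is /k/ at distance 3.

d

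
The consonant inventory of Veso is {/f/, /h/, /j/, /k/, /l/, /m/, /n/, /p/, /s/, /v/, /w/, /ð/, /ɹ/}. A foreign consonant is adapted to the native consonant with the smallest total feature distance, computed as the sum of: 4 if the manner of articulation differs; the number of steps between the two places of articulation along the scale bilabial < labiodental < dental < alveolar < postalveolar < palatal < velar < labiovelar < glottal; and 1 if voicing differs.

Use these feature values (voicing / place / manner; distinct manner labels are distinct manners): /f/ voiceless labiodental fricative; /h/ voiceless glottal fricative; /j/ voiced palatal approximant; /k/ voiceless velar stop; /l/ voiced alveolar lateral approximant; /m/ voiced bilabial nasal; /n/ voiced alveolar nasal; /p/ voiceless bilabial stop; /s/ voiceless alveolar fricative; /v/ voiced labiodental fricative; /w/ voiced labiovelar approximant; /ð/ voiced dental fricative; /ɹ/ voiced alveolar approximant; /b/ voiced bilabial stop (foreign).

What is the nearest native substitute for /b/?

/p/ is closest: same manner (stop), place distance 0 (bilabial→bilabial), voicing differs (+1); total 1. Next closest is /m/ at distance 4.

p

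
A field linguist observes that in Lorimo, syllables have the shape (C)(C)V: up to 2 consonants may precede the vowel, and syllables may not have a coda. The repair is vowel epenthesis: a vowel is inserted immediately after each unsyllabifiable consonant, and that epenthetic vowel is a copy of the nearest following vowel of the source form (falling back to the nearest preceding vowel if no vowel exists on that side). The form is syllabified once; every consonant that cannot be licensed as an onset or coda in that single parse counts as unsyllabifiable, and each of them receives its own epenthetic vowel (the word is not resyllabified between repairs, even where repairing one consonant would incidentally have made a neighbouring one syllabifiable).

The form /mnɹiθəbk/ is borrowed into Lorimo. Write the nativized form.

Syllabifying with onset maximization leaves /m/, /b/, /k/ stranded (no codas are permitted; onsets may contain at most 2 consonants).
Inserting the epenthetic vowel yields /m/ → /mi/, /b/ → /bə/, /k/ → /kə/.

minɹiθəbəkə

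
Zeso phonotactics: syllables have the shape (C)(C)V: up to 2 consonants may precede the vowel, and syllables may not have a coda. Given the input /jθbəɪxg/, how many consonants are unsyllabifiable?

3

The consonants /j/, /x/, /g/ cannot be parsed into a legal (C)(C)V syllable (no codas are permitted; onsets may contain at most 2 consonants).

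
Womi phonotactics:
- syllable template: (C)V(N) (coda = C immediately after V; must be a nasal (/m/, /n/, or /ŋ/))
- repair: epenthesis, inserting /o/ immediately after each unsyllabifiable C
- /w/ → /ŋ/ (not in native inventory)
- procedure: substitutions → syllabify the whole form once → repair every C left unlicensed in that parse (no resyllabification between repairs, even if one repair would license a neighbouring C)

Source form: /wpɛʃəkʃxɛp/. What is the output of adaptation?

ŋopɛʃəkoʃoxɛpo

Substitution: /w/ → /ŋ/, giving /ŋpɛʃəkʃxɛp/.
The consonants /ŋ/, /k/, /ʃ/, /p/ cannot be parsed into a legal (C)V(N) syllable (only a nasal (/m/, /n/, or /ŋ/) is licensed in coda position; onsets are limited to one consonant).
Each unlicensed consonant becomes the onset of a new syllable: /ŋ/ → /ŋo/, /k/ → /ko/, /ʃ/ → /ʃo/, /p/ → /po/.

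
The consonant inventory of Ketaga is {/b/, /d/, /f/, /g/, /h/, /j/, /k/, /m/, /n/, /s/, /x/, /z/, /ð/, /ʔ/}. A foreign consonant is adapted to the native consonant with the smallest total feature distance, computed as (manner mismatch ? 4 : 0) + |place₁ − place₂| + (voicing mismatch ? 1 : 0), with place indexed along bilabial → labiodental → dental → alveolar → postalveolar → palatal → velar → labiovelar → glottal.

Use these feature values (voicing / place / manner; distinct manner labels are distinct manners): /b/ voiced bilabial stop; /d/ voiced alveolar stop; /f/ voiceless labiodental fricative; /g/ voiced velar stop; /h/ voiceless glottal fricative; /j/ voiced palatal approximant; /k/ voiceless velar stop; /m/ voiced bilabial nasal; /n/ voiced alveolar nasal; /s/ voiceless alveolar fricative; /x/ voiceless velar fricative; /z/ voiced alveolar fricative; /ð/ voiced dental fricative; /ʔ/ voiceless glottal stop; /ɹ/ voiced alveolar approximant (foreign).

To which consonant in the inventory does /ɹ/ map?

j

/j/ is closest: same manner (approximant), place distance 2 (alveolar→palatal), same voicing; total 2. Next closest is /d/ at distance 4.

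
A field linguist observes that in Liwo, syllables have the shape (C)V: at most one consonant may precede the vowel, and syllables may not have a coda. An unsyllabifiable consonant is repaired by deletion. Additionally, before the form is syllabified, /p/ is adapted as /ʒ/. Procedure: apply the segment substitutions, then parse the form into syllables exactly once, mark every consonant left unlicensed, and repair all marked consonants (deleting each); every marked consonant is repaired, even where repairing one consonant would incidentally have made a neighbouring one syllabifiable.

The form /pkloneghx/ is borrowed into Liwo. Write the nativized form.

lone

Substitution: /p/ → /ʒ/, giving /ʒkloneghx/.
Syllabifying with onset maximization leaves /ʒ/, /k/, /g/, /h/, /x/ stranded (no codas are permitted; onsets are limited to one consonant).
Deleting the stranded consonants removes /ʒ/, /k/, /g/, /h/, /x/.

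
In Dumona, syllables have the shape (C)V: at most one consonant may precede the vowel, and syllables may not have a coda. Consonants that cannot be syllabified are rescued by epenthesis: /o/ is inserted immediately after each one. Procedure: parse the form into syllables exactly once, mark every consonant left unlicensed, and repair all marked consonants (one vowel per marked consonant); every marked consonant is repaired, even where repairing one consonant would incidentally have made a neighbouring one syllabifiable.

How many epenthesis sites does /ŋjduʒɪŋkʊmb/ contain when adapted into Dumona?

5

The unsyllabifiable consonants are /ŋ/, /j/, /ŋ/, /m/, /b/; each receives one epenthetic vowel.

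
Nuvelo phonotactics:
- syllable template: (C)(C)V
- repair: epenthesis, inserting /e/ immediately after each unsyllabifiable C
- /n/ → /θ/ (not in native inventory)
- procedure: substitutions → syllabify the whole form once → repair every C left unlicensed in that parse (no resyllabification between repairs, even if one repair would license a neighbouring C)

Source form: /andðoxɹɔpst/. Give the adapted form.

Substitution: /n/ → /θ/, giving /aθdðoxɹɔpst/.
Under (C)(C)V, the unsyllabifiable consonants are /θ/, /p/, /s/, /t/ (no codas are permitted; onsets may contain at most 2 consonants).
Each unlicensed consonant becomes the onset of a new syllable: /θ/ → /θe/, /p/ → /pe/, /s/ → /se/, /t/ → /te/.

aθedðoxɹɔpesete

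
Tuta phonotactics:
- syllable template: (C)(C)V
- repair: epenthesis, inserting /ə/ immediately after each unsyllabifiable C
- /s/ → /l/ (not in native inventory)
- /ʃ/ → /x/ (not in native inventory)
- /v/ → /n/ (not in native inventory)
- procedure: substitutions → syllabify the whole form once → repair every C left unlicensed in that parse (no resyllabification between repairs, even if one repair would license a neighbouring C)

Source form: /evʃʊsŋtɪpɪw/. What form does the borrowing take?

enxʊləŋtɪpɪwə

Substitution: /v/ → /n/, /ʃ/ → /x/, /s/ → /l/, giving /enxʊlŋtɪpɪw/.
Under (C)(C)V, the unsyllabifiable consonants are /l/, /w/ (no codas are permitted; onsets may contain at most 2 consonants).
Epenthesis after each stranded consonant: /l/ → /lə/, /w/ → /wə/.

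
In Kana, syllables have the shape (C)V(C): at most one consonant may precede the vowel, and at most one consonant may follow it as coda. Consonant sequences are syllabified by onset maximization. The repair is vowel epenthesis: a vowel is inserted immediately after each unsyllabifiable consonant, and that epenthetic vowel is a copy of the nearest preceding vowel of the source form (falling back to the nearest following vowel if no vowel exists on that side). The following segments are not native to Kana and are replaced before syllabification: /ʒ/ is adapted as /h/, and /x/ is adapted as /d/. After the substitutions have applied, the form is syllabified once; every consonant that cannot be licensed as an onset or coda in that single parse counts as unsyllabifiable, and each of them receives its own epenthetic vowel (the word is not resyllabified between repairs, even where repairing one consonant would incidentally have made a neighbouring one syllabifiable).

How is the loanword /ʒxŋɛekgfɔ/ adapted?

hɛdɛŋɛekgefɔ

Substitution: /ʒ/ → /h/, /x/ → /d/, giving /hdŋɛekgfɔ/.
Under (C)V(C), the unsyllabifiable consonants are /h/, /d/, /g/ (at most one coda consonant is licensed; onsets are limited to one consonant).
Inserting the epenthetic vowel yields /h/ → /hɛ/, /d/ → /dɛ/, /g/ → /ge/.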